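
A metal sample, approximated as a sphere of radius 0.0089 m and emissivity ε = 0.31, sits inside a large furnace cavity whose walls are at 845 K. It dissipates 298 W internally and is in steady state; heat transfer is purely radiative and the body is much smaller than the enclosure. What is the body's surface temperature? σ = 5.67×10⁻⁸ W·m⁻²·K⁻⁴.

T ≈ 2050 K

For a small grey body in a large enclosure, net radiated power = εσA(T⁴ − T_w⁴).
Steady state: P = εσA(T⁴ − T_w⁴) with A = 4πr² = 9.954×10⁻⁴ m².
T⁴ = P/(εσA) + T_w⁴ = 298/(0.31·5.67×10⁻⁸·9.954×10⁻⁴) + (845)⁴
    = 1.703×10¹³ + 5.098×10¹¹ = 1.754×10¹³ K⁴.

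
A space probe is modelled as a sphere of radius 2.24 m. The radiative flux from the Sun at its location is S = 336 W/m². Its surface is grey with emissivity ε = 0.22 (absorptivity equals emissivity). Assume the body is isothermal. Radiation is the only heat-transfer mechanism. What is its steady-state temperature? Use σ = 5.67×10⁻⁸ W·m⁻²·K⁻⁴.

T ≈ 196 K

At equilibrium, absorbed power = emitted power.
Absorbing cross-section = πr² = 15.76 m²; emitting surface = 4πr² = 63.05 m² (ratio 4).
εS·A_cross = εσ·A_surf·T⁴  ⇒  T⁴ = S/(4σ)   (ε cancels).
T⁴ = 336/(4·5.67×10⁻⁸) = 1.481×10⁹ K⁴.
T = (1.481×10⁹)^(1/4).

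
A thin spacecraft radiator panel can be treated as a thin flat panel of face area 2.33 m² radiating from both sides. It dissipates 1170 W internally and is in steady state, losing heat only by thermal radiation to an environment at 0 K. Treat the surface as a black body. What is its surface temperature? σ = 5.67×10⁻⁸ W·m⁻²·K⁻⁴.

T ≈ 258 K

Steady state: internal power = radiated power, P = εσA T⁴.
Radiating area A = 2·2.33 = 4.660 m².
T⁴ = P/(εσA) = 1170/(1.0·5.67×10⁻⁸·4.660) = 4.428×10⁹ K⁴.
T = (4.428×10⁹)^(1/4).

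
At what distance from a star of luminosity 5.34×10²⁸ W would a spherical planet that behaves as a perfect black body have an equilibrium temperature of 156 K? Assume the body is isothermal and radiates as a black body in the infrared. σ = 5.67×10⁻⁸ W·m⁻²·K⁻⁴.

d ≈ 5.62×10¹² m

For an isothermal black-emitting sphere, (1−a)S·πr² = σ·4πr²·T⁴ ⇒ S = 4σT⁴/(1−a).
S = 4·5.67×10⁻⁸·(156)⁴/1.00 = 134.3 W/m².
Flux falls as S = L/(4πd²), so d = √(L/(4πS)) = √(5.34×10²⁸/(4π·134.3)).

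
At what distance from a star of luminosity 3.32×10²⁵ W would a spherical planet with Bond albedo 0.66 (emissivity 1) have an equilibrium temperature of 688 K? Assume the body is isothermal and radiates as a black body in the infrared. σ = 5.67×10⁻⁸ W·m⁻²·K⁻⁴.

For an isothermal black-emitting sphere, (1−a)S·πr² = σ·4πr²·T⁴ ⇒ S = 4σT⁴/(1−a).
S = 4·5.67×10⁻⁸·(688)⁴/0.340 = 1.495×10⁵ W/m².
Flux falls as S = L/(4πd²), so d = √(L/(4πS)) = √(3.32×10²⁵/(4π·1.495×10⁵)).

d ≈ 4.20×10⁹ m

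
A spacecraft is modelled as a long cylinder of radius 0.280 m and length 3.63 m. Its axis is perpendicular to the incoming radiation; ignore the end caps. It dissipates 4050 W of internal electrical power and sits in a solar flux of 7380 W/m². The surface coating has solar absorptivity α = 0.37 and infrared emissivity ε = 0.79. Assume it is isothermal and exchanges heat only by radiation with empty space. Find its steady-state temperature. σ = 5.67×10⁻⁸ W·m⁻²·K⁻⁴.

T ≈ 428 K

At steady state, absorbed solar power + internal power = radiated power.
Absorbed: α·S·A_cross = 0.37·7380·2.033 = 5551 W (cross-section 2rL).
Total input = 5551 + 4050 = 9601 W.
Radiated: εσ·A_surf·T⁴ with A_surf = 2πrL = 6.386 m².
T⁴ = 9601/(0.79·5.67×10⁻⁸·6.386) = 3.356×10¹⁰ K⁴.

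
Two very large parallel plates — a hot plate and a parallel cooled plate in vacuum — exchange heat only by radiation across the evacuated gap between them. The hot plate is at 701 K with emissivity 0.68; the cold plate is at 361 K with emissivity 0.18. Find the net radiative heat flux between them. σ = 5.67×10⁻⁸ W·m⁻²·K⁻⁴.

For two infinite grey parallel plates, q = σ(T₁⁴ − T₂⁴)/(1/ε₁ + 1/ε₂ − 1).
T₁⁴ − T₂⁴ = 2.415×10¹¹ − 1.698×10¹⁰ = 2.245×10¹¹ K⁴.
1/ε₁ + 1/ε₂ − 1 = 1.471 + 5.556 − 1 = 6.026.
q = 5.67×10⁻⁸ × 2.245×10¹¹ / 6.026.

q ≈ 2110 W/m²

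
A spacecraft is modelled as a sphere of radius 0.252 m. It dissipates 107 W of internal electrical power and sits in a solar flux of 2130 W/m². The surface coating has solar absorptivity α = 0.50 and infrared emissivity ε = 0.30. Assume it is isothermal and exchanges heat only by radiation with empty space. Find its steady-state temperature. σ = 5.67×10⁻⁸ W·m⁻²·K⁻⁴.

T ≈ 392 K

At steady state, absorbed solar power + internal power = radiated power.
Absorbed: α·S·A_cross = 0.50·2130·0.1995 = 212.5 W (cross-section πr²).
Total input = 212.5 + 107 = 319.5 W.
Radiated: εσ·A_surf·T⁴ with A_surf = 4πr² = 0.7980 m².
T⁴ = 319.5/(0.30·5.67×10⁻⁸·0.7980) = 2.354×10¹⁰ K⁴.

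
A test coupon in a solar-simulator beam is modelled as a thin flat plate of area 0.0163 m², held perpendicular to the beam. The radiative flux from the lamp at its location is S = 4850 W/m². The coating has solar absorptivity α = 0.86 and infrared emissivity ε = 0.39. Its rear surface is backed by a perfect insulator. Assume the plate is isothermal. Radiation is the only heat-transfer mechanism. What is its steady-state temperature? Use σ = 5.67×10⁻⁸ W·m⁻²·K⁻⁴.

T ≈ 659 K

At equilibrium, absorbed power = emitted power.
Absorbing cross-section = A = 0.01630 m²; emitting surface = A = 0.01630 m² (ratio 1).
αS·A_cross = εσ·A_surf·T⁴  ⇒  T⁴ = αS/(ε·1σ).
T⁴ = 0.860·4850/(0.39·1·5.67×10⁻⁸) = 1.886×10¹¹ K⁴.
T = (1.886×10¹¹)^(1/4).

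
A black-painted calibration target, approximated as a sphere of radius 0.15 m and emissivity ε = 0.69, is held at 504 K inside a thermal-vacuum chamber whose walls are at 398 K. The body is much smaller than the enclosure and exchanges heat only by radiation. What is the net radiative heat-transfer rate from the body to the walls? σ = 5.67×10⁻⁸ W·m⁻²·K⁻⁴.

P_net ≈ 436 W

For a small grey body in a large enclosure: P_net = εσA(T_body⁴ − T_wall⁴).
A = 4πr² = 0.2827 m²; T_body⁴ − T_wall⁴ = 6.452×10¹⁰ − 2.509×10¹⁰ = 3.943×10¹⁰ K⁴.
|P_net| = 0.69·5.67×10⁻⁸·0.2827·3.943×10¹⁰.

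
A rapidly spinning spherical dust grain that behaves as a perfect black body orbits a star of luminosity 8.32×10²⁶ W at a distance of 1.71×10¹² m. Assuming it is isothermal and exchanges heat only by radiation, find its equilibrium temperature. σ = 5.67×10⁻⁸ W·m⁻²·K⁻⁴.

First find the stellar flux at distance d: S = L/(4πd²) = 8.32×10²⁶/(4π·(1.71×10¹²)²) = 22.64 W/m².
For an isothermal sphere, absorbed (1−a)S·πr² = emitted σ·4πr²·T⁴, so T⁴ = (1−a)S/(4σ).
T⁴ = 1.00·22.64/(4·5.67×10⁻⁸) = 9.983×10⁷ K⁴.

T ≈ 100 K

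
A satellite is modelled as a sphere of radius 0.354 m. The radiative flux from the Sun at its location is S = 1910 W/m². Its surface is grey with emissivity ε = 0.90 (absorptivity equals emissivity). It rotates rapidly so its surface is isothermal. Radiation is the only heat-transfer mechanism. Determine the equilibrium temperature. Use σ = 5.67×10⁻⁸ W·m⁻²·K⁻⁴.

At equilibrium, absorbed power = emitted power.
Absorbing cross-section = πr² = 0.3937 m²; emitting surface = 4πr² = 1.575 m² (ratio 4).
εS·A_cross = εσ·A_surf·T⁴  ⇒  T⁴ = S/(4σ)   (ε cancels).
T⁴ = 1910/(4·5.67×10⁻⁸) = 8.422×10⁹ K⁴.
T = (8.422×10⁹)^(1/4).

T ≈ 303 K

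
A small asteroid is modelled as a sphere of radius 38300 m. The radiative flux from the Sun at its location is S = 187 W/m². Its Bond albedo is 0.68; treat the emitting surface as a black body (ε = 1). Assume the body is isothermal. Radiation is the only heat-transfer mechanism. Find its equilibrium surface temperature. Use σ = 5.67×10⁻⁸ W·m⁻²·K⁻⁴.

T ≈ 127 K

At equilibrium, absorbed power = emitted power.
Absorbing cross-section = πr² = 4.608×10⁹ m²; emitting surface = 4πr² = 1.843×10¹⁰ m² (ratio 4).
(1−a)S·A_cross = εσ·A_surf·T⁴  ⇒  T⁴ = (1−a)S/(4σ).
T⁴ = 0.320·187/(4·5.67×10⁻⁸) = 2.638×10⁸ K⁴.
T = (2.638×10⁸)^(1/4).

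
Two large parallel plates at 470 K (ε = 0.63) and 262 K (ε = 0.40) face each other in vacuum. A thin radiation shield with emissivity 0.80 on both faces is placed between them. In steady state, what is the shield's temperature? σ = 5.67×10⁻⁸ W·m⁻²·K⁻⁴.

T_s ≈ 420 K

In steady state the net flux on the hot side equals that on the cold side.
σ(T₁⁴−T_s⁴)/D₁ = σ(T_s⁴−T₂⁴)/D₂, with D₁ = 1/ε₁+1/ε_s−1 = 1.837, D₂ = 1/ε_s+1/ε₂−1 = 2.750.
Solve for T_s⁴: T_s⁴ = (D₂·T₁⁴ + D₁·T₂⁴)/(D₁+D₂) = 3.114×10¹⁰ K⁴.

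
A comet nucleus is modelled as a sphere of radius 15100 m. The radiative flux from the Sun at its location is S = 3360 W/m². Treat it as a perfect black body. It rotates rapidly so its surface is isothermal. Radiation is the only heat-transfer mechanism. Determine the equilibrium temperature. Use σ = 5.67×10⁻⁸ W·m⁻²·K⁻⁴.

At equilibrium, absorbed power = emitted power.
Absorbing cross-section = πr² = 7.163×10⁸ m²; emitting surface = 4πr² = 2.865×10⁹ m² (ratio 4).
S·A_cross = εσ·A_surf·T⁴  ⇒  T⁴ = S/(4σ).
T⁴ = 1.00·3360/(4·5.67×10⁻⁸) = 1.481×10¹⁰ K⁴.
T = (1.481×10¹⁰)^(1/4).

T ≈ 349 K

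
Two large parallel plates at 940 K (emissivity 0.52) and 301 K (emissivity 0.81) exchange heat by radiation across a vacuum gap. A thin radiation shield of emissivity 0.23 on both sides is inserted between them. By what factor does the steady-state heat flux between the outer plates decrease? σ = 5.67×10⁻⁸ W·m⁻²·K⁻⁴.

factor ≈ 4.57

Without shield: q₀ = σΔ(T⁴)/(1/ε₁+1/ε₂−1) with denominator 2.158.
With shield the two gaps are in series; the resistances add: (1/ε₁+1/ε_s−1)+(1/ε_s+1/ε₂−1) = 5.271+4.582 = 9.853.
Heat-flux ratio q₀/q = 9.853/2.158.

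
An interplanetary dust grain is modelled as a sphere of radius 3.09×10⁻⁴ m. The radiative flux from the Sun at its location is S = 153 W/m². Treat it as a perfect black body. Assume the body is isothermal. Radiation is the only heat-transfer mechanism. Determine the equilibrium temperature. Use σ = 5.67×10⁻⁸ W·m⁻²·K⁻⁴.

At equilibrium, absorbed power = emitted power.
Absorbing cross-section = πr² = 3.000×10⁻⁷ m²; emitting surface = 4πr² = 1.200×10⁻⁶ m² (ratio 4).
S·A_cross = εσ·A_surf·T⁴  ⇒  T⁴ = S/(4σ).
T⁴ = 1.00·153/(4·5.67×10⁻⁸) = 6.746×10⁸ K⁴.
T = (6.746×10⁸)^(1/4).

T ≈ 161 K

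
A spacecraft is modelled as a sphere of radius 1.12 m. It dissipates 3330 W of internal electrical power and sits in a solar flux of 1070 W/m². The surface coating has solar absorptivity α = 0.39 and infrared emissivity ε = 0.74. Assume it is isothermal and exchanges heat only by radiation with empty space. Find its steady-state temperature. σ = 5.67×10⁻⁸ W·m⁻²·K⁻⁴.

At steady state, absorbed solar power + internal power = radiated power.
Absorbed: α·S·A_cross = 0.39·1070·3.941 = 1645 W (cross-section πr²).
Total input = 1645 + 3330 = 4975 W.
Radiated: εσ·A_surf·T⁴ with A_surf = 4πr² = 15.76 m².
T⁴ = 4975/(0.74·5.67×10⁻⁸·15.76) = 7.521×10⁹ K⁴.

T ≈ 294 K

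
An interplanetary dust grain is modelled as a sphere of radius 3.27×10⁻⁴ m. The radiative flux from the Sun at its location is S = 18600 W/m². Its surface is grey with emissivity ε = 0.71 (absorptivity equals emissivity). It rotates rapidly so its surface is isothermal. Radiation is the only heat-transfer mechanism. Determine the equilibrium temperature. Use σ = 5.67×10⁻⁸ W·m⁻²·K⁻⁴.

At equilibrium, absorbed power = emitted power.
Absorbing cross-section = πr² = 3.359×10⁻⁷ m²; emitting surface = 4πr² = 1.344×10⁻⁶ m² (ratio 4).
εS·A_cross = εσ·A_surf·T⁴  ⇒  T⁴ = S/(4σ)   (ε cancels).
T⁴ = 18600/(4·5.67×10⁻⁸) = 8.201×10¹⁰ K⁴.
T = (8.201×10¹⁰)^(1/4).

T ≈ 535 K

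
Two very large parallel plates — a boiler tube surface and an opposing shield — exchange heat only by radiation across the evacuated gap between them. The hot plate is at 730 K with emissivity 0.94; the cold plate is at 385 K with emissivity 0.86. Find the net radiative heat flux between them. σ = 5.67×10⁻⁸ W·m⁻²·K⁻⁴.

For two infinite grey parallel plates, q = σ(T₁⁴ − T₂⁴)/(1/ε₁ + 1/ε₂ − 1).
T₁⁴ − T₂⁴ = 2.840×10¹¹ − 2.197×10¹⁰ = 2.620×10¹¹ K⁴.
1/ε₁ + 1/ε₂ − 1 = 1.064 + 1.163 − 1 = 1.227.
q = 5.67×10⁻⁸ × 2.620×10¹¹ / 1.227.

q ≈ 12100 W/m²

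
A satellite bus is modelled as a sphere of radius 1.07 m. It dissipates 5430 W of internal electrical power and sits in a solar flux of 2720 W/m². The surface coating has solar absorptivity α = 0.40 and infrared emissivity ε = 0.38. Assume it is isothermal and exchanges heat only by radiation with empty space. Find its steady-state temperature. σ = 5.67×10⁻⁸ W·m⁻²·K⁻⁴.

At steady state, absorbed solar power + internal power = radiated power.
Absorbed: α·S·A_cross = 0.40·2720·3.597 = 3913 W (cross-section πr²).
Total input = 3913 + 5430 = 9343 W.
Radiated: εσ·A_surf·T⁴ with A_surf = 4πr² = 14.39 m².
T⁴ = 9343/(0.38·5.67×10⁻⁸·14.39) = 3.014×10¹⁰ K⁴.

T ≈ 417 K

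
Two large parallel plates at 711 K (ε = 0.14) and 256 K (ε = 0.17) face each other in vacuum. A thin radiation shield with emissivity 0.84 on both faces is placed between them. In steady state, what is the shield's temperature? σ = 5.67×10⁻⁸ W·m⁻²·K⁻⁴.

In steady state the net flux on the hot side equals that on the cold side.
σ(T₁⁴−T_s⁴)/D₁ = σ(T_s⁴−T₂⁴)/D₂, with D₁ = 1/ε₁+1/ε_s−1 = 7.333, D₂ = 1/ε_s+1/ε₂−1 = 6.073.
Solve for T_s⁴: T_s⁴ = (D₂·T₁⁴ + D₁·T₂⁴)/(D₁+D₂) = 1.181×10¹¹ K⁴.

T_s ≈ 586 K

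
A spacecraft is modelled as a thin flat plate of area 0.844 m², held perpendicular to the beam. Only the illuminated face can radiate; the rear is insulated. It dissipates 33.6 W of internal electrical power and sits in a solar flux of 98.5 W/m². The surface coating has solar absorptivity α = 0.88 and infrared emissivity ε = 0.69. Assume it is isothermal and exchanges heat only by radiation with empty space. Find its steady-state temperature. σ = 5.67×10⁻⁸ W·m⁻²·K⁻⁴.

T ≈ 238 K

At steady state, absorbed solar power + internal power = radiated power.
Absorbed: α·S·A_cross = 0.88·98.5·0.8440 = 73.16 W (cross-section A).
Total input = 73.16 + 33.6 = 106.8 W.
Radiated: εσ·A_surf·T⁴ with A_surf = A = 0.8440 m².
T⁴ = 106.8/(0.69·5.67×10⁻⁸·0.8440) = 3.233×10⁹ K⁴.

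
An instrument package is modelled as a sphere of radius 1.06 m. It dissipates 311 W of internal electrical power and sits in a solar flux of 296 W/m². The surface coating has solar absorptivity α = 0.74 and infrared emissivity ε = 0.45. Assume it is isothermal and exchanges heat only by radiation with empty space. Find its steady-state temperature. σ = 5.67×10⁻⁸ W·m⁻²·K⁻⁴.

T ≈ 234 K

At steady state, absorbed solar power + internal power = radiated power.
Absorbed: α·S·A_cross = 0.74·296·3.530 = 773.2 W (cross-section πr²).
Total input = 773.2 + 311 = 1084 W.
Radiated: εσ·A_surf·T⁴ with A_surf = 4πr² = 14.12 m².
T⁴ = 1084/(0.45·5.67×10⁻⁸·14.12) = 3.009×10⁹ K⁴.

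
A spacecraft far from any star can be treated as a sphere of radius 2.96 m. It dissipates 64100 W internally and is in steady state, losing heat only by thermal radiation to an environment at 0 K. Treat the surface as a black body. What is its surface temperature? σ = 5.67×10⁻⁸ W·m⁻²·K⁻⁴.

Steady state: internal power = radiated power, P = εσA T⁴.
Radiating area A = 4πr² = 110.1 m².
T⁴ = P/(εσA) = 64100/(1.0·5.67×10⁻⁸·110.1) = 1.027×10¹⁰ K⁴.
T = (1.027×10¹⁰)^(1/4).

T ≈ 318 K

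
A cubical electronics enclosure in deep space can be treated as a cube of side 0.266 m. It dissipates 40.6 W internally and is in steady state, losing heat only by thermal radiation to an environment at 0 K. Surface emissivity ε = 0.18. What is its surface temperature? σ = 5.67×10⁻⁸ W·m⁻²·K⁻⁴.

T ≈ 311 K

Steady state: internal power = radiated power, P = εσA T⁴.
Radiating area A = 6L² = 0.4245 m².
T⁴ = P/(εσA) = 40.6/(0.18·5.67×10⁻⁸·0.4245) = 9.370×10⁹ K⁴.
T = (9.370×10⁹)^(1/4).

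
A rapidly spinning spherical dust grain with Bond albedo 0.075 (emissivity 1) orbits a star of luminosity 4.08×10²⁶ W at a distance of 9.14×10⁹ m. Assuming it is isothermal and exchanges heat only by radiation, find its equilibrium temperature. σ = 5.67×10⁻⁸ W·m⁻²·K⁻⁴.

First find the stellar flux at distance d: S = L/(4πd²) = 4.08×10²⁶/(4π·(9.14×10⁹)²) = 3.886×10⁵ W/m².
For an isothermal sphere, absorbed (1−a)S·πr² = emitted σ·4πr²·T⁴, so T⁴ = (1−a)S/(4σ).
T⁴ = 0.925·3.886×10⁵/(4·5.67×10⁻⁸) = 1.585×10¹² K⁴.

T ≈ 1120 K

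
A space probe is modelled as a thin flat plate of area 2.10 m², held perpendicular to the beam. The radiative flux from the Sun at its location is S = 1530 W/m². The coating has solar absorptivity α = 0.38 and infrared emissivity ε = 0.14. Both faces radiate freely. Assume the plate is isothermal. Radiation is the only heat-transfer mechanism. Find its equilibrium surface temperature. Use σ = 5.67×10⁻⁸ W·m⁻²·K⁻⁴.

At equilibrium, absorbed power = emitted power.
Absorbing cross-section = A = 2.100 m²; emitting surface = 2A = 4.200 m² (ratio 2).
αS·A_cross = εσ·A_surf·T⁴  ⇒  T⁴ = αS/(ε·2σ).
T⁴ = 0.380·1530/(0.14·2·5.67×10⁻⁸) = 3.662×10¹⁰ K⁴.
T = (3.662×10¹⁰)^(1/4).

T ≈ 437 K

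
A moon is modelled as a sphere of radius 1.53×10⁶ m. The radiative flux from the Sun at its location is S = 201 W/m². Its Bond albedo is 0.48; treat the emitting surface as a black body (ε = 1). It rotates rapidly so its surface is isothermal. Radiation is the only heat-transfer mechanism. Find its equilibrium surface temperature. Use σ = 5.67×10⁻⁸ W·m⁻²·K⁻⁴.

T ≈ 147 K

At equilibrium, absorbed power = emitted power.
Absorbing cross-section = πr² = 7.354×10¹² m²; emitting surface = 4πr² = 2.942×10¹³ m² (ratio 4).
(1−a)S·A_cross = εσ·A_surf·T⁴  ⇒  T⁴ = (1−a)S/(4σ).
T⁴ = 0.520·201/(4·5.67×10⁻⁸) = 4.608×10⁸ K⁴.
T = (4.608×10⁸)^(1/4).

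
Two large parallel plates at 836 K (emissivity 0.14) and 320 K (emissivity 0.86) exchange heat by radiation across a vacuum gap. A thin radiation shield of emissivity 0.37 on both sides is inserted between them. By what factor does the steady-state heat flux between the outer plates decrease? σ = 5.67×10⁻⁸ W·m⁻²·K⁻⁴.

Without shield: q₀ = σΔ(T⁴)/(1/ε₁+1/ε₂−1) with denominator 7.306.
With shield the two gaps are in series; the resistances add: (1/ε₁+1/ε_s−1)+(1/ε_s+1/ε₂−1) = 8.846+2.865 = 11.71.
Heat-flux ratio q₀/q = 11.71/7.306.

factor ≈ 1.60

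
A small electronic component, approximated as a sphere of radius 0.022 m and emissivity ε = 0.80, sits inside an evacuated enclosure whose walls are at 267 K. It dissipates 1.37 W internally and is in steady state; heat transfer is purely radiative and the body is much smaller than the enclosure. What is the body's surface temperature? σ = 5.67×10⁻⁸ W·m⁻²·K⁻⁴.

For a small grey body in a large enclosure, net radiated power = εσA(T⁴ − T_w⁴).
Steady state: P = εσA(T⁴ − T_w⁴) with A = 4πr² = 0.006082 m².
T⁴ = P/(εσA) + T_w⁴ = 1.37/(0.80·5.67×10⁻⁸·0.006082) + (267)⁴
    = 4.966×10⁹ + 5.082×10⁹ = 1.005×10¹⁰ K⁴.

T ≈ 317 K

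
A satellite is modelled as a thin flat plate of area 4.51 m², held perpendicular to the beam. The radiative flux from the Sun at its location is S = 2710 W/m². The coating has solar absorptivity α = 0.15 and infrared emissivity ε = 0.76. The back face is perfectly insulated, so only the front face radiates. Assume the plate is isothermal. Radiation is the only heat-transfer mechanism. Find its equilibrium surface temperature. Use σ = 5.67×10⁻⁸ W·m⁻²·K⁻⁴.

T ≈ 312 K

At equilibrium, absorbed power = emitted power.
Absorbing cross-section = A = 4.510 m²; emitting surface = A = 4.510 m² (ratio 1).
αS·A_cross = εσ·A_surf·T⁴  ⇒  T⁴ = αS/(ε·1σ).
T⁴ = 0.150·2710/(0.76·1·5.67×10⁻⁸) = 9.433×10⁹ K⁴.
T = (9.433×10⁹)^(1/4).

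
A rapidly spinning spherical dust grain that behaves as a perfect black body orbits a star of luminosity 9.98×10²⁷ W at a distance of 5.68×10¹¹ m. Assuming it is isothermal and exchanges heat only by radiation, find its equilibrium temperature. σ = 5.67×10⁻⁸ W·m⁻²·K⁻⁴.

First find the stellar flux at distance d: S = L/(4πd²) = 9.98×10²⁷/(4π·(5.68×10¹¹)²) = 2462 W/m².
For an isothermal sphere, absorbed (1−a)S·πr² = emitted σ·4πr²·T⁴, so T⁴ = (1−a)S/(4σ).
T⁴ = 1.00·2462/(4·5.67×10⁻⁸) = 1.085×10¹⁰ K⁴.

T ≈ 323 K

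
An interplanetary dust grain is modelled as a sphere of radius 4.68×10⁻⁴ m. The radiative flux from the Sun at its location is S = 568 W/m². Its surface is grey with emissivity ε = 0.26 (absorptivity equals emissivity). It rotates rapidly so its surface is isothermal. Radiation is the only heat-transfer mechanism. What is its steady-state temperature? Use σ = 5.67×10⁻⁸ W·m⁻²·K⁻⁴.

At equilibrium, absorbed power = emitted power.
Absorbing cross-section = πr² = 6.881×10⁻⁷ m²; emitting surface = 4πr² = 2.752×10⁻⁶ m² (ratio 4).
εS·A_cross = εσ·A_surf·T⁴  ⇒  T⁴ = S/(4σ)   (ε cancels).
T⁴ = 568/(4·5.67×10⁻⁸) = 2.504×10⁹ K⁴.
T = (2.504×10⁹)^(1/4).

T ≈ 224 K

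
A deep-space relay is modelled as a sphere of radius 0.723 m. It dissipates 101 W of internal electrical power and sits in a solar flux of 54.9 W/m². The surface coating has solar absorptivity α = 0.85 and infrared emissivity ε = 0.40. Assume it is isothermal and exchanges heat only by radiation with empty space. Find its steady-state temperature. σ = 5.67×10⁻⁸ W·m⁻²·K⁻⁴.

T ≈ 186 K

At steady state, absorbed solar power + internal power = radiated power.
Absorbed: α·S·A_cross = 0.85·54.9·1.642 = 76.63 W (cross-section πr²).
Total input = 76.63 + 101 = 177.6 W.
Radiated: εσ·A_surf·T⁴ with A_surf = 4πr² = 6.569 m².
T⁴ = 177.6/(0.40·5.67×10⁻⁸·6.569) = 1.192×10⁹ K⁴.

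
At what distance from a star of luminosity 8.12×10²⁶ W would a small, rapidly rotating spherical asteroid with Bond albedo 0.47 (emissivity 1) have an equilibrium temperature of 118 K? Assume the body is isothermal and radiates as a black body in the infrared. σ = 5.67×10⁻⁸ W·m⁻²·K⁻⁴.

d ≈ 8.83×10¹¹ m

For an isothermal black-emitting sphere, (1−a)S·πr² = σ·4πr²·T⁴ ⇒ S = 4σT⁴/(1−a).
S = 4·5.67×10⁻⁸·(118)⁴/0.530 = 82.97 W/m².
Flux falls as S = L/(4πd²), so d = √(L/(4πS)) = √(8.12×10²⁶/(4π·82.97)).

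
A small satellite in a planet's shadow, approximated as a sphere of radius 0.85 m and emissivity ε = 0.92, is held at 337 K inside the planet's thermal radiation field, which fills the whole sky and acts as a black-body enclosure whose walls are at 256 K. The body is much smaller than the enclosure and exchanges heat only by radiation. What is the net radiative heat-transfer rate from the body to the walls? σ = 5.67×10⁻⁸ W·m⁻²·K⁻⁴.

P_net ≈ 4070 W

For a small grey body in a large enclosure: P_net = εσA(T_body⁴ − T_wall⁴).
A = 4πr² = 9.079 m²; T_body⁴ − T_wall⁴ = 1.290×10¹⁰ − 4.295×10⁹ = 8.603×10⁹ K⁴.
|P_net| = 0.92·5.67×10⁻⁸·9.079·8.603×10⁹.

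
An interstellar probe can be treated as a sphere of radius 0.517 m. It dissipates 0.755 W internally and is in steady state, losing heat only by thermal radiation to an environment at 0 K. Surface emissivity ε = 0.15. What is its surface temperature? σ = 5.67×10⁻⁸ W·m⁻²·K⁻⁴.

T ≈ 71.7 K

Steady state: internal power = radiated power, P = εσA T⁴.
Radiating area A = 4πr² = 3.359 m².
T⁴ = P/(εσA) = 0.755/(0.15·5.67×10⁻⁸·3.359) = 2.643×10⁷ K⁴.
T = (2.643×10⁷)^(1/4).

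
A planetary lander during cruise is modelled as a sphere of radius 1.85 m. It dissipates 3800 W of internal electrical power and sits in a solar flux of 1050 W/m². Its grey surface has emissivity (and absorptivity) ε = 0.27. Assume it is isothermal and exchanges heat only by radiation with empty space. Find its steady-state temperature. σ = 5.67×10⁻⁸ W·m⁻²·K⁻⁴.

T ≈ 319 K

At steady state, absorbed solar power + internal power = radiated power.
Absorbed: α·S·A_cross = 0.27·1050·10.75 = 3048 W (cross-section πr²).
Total input = 3048 + 3800 = 6848 W.
Radiated: εσ·A_surf·T⁴ with A_surf = 4πr² = 43.01 m².
T⁴ = 6848/(0.27·5.67×10⁻⁸·43.01) = 1.040×10¹⁰ K⁴.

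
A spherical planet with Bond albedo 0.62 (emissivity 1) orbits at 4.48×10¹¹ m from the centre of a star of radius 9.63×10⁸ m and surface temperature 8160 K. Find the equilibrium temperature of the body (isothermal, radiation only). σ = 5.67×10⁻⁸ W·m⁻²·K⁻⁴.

The star's surface emits σT_*⁴; at distance d the flux is S = σT_*⁴(R_*/d)².
S = 5.67×10⁻⁸·(8160)⁴·(9.63×10⁸/4.48×10¹¹)² = 1162 W/m².
For an isothermal sphere T⁴ = (1−a)S/(4σ) = 1.946×10⁹ K⁴.

T ≈ 210 K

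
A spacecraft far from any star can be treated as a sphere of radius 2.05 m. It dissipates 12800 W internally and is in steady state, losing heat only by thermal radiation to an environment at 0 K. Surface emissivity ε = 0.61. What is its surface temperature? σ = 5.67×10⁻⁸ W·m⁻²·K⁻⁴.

T ≈ 289 K

Steady state: internal power = radiated power, P = εσA T⁴.
Radiating area A = 4πr² = 52.81 m².
T⁴ = P/(εσA) = 12800/(0.61·5.67×10⁻⁸·52.81) = 7.008×10⁹ K⁴.
T = (7.008×10⁹)^(1/4).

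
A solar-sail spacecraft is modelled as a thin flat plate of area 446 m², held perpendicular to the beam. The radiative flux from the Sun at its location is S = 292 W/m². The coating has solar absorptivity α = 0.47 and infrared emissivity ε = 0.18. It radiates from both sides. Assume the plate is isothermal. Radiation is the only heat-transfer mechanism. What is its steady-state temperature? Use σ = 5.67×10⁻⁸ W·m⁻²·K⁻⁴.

At equilibrium, absorbed power = emitted power.
Absorbing cross-section = A = 446.0 m²; emitting surface = 2A = 892.0 m² (ratio 2).
αS·A_cross = εσ·A_surf·T⁴  ⇒  T⁴ = αS/(ε·2σ).
T⁴ = 0.470·292/(0.18·2·5.67×10⁻⁸) = 6.723×10⁹ K⁴.
T = (6.723×10⁹)^(1/4).

T ≈ 286 K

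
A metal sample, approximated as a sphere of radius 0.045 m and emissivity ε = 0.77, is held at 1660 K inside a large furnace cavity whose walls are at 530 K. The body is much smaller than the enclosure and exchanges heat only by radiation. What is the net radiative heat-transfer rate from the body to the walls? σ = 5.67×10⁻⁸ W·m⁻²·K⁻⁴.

For a small grey body in a large enclosure: P_net = εσA(T_body⁴ − T_wall⁴).
A = 4πr² = 0.02545 m²; T_body⁴ − T_wall⁴ = 7.593×10¹² − 7.890×10¹⁰ = 7.514×10¹² K⁴.
|P_net| = 0.77·5.67×10⁻⁸·0.02545·7.514×10¹².

P_net ≈ 8350 W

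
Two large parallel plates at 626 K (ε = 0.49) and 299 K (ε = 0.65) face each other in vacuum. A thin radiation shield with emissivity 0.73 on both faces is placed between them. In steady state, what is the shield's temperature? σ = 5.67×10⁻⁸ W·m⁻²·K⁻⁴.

In steady state the net flux on the hot side equals that on the cold side.
σ(T₁⁴−T_s⁴)/D₁ = σ(T_s⁴−T₂⁴)/D₂, with D₁ = 1/ε₁+1/ε_s−1 = 2.411, D₂ = 1/ε_s+1/ε₂−1 = 1.908.
Solve for T_s⁴: T_s⁴ = (D₂·T₁⁴ + D₁·T₂⁴)/(D₁+D₂) = 7.231×10¹⁰ K⁴.

T_s ≈ 519 K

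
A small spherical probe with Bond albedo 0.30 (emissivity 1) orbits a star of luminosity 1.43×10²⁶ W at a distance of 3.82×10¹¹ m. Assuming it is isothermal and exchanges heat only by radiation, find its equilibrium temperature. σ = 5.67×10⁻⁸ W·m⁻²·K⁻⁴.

T ≈ 125 K

First find the stellar flux at distance d: S = L/(4πd²) = 1.43×10²⁶/(4π·(3.82×10¹¹)²) = 77.98 W/m².
For an isothermal sphere, absorbed (1−a)S·πr² = emitted σ·4πr²·T⁴, so T⁴ = (1−a)S/(4σ).
T⁴ = 0.700·77.98/(4·5.67×10⁻⁸) = 2.407×10⁸ K⁴.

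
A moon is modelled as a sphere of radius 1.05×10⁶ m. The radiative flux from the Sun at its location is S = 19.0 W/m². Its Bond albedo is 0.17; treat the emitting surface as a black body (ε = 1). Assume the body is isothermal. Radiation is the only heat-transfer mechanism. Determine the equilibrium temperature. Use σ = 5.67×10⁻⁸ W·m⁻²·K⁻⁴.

T ≈ 91.3 K

At equilibrium, absorbed power = emitted power.
Absorbing cross-section = πr² = 3.464×10¹² m²; emitting surface = 4πr² = 1.385×10¹³ m² (ratio 4).
(1−a)S·A_cross = εσ·A_surf·T⁴  ⇒  T⁴ = (1−a)S/(4σ).
T⁴ = 0.830·19.0/(4·5.67×10⁻⁸) = 6.953×10⁷ K⁴.
T = (6.953×10⁷)^(1/4).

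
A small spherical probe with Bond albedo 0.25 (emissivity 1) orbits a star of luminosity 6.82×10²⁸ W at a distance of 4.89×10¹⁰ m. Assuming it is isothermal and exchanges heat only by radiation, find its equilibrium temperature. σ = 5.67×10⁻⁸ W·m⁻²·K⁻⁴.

T ≈ 1660 K

First find the stellar flux at distance d: S = L/(4πd²) = 6.82×10²⁸/(4π·(4.89×10¹⁰)²) = 2.270×10⁶ W/m².
For an isothermal sphere, absorbed (1−a)S·πr² = emitted σ·4πr²·T⁴, so T⁴ = (1−a)S/(4σ).
T⁴ = 0.750·2.270×10⁶/(4·5.67×10⁻⁸) = 7.505×10¹² K⁴.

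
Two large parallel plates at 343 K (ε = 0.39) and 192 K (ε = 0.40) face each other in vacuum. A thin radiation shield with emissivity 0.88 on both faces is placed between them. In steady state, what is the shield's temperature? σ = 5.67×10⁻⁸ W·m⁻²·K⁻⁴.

In steady state the net flux on the hot side equals that on the cold side.
σ(T₁⁴−T_s⁴)/D₁ = σ(T_s⁴−T₂⁴)/D₂, with D₁ = 1/ε₁+1/ε_s−1 = 2.700, D₂ = 1/ε_s+1/ε₂−1 = 2.636.
Solve for T_s⁴: T_s⁴ = (D₂·T₁⁴ + D₁·T₂⁴)/(D₁+D₂) = 7.525×10⁹ K⁴.

T_s ≈ 295 K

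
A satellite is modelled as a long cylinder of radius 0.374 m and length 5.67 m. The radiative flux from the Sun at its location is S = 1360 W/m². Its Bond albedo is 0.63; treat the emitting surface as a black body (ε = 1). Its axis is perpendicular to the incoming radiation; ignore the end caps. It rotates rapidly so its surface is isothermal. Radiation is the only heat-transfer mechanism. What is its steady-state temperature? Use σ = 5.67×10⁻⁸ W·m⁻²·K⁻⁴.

At equilibrium, absorbed power = emitted power.
Absorbing cross-section = 2rL = 4.241 m²; emitting surface = 2πrL = 13.32 m² (ratio π).
(1−a)S·A_cross = εσ·A_surf·T⁴  ⇒  T⁴ = (1−a)S/(πσ).
T⁴ = 0.370·1360/(π·5.67×10⁻⁸) = 2.825×10⁹ K⁴.
T = (2.825×10⁹)^(1/4).

T ≈ 231 K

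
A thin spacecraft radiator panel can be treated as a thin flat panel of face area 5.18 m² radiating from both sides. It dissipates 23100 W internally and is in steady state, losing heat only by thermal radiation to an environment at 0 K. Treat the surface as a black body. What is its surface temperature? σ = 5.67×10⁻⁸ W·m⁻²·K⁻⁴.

Steady state: internal power = radiated power, P = εσA T⁴.
Radiating area A = 2·5.18 = 10.36 m².
T⁴ = P/(εσA) = 23100/(1.0·5.67×10⁻⁸·10.36) = 3.933×10¹⁰ K⁴.
T = (3.933×10¹⁰)^(1/4).

T ≈ 445 K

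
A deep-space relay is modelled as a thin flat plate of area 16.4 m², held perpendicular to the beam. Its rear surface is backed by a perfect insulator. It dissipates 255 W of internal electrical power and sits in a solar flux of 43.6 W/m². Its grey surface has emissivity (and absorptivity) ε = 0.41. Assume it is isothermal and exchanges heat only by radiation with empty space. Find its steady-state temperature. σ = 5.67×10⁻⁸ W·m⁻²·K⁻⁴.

T ≈ 195 K

At steady state, absorbed solar power + internal power = radiated power.
Absorbed: α·S·A_cross = 0.41·43.6·16.40 = 293.2 W (cross-section A).
Total input = 293.2 + 255 = 548.2 W.
Radiated: εσ·A_surf·T⁴ with A_surf = A = 16.40 m².
T⁴ = 548.2/(0.41·5.67×10⁻⁸·16.40) = 1.438×10⁹ K⁴.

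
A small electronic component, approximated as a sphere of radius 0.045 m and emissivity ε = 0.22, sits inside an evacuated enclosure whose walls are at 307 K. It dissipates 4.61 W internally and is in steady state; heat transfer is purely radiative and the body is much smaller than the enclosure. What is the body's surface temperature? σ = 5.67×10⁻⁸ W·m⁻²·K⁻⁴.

For a small grey body in a large enclosure, net radiated power = εσA(T⁴ − T_w⁴).
Steady state: P = εσA(T⁴ − T_w⁴) with A = 4πr² = 0.02545 m².
T⁴ = P/(εσA) + T_w⁴ = 4.61/(0.22·5.67×10⁻⁸·0.02545) + (307)⁴
    = 1.452×10¹⁰ + 8.883×10⁹ = 2.341×10¹⁰ K⁴.

T ≈ 391 K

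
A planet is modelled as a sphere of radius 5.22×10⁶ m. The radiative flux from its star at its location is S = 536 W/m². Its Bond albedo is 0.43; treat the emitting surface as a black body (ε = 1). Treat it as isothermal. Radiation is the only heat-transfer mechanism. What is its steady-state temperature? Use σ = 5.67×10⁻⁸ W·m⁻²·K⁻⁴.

T ≈ 192 K

At equilibrium, absorbed power = emitted power.
Absorbing cross-section = πr² = 8.560×10¹³ m²; emitting surface = 4πr² = 3.424×10¹⁴ m² (ratio 4).
(1−a)S·A_cross = εσ·A_surf·T⁴  ⇒  T⁴ = (1−a)S/(4σ).
T⁴ = 0.570·536/(4·5.67×10⁻⁸) = 1.347×10⁹ K⁴.
T = (1.347×10⁹)^(1/4).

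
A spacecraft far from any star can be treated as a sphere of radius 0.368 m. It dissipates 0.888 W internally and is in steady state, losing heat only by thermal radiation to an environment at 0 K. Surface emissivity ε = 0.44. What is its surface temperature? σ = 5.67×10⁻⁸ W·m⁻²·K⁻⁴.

Steady state: internal power = radiated power, P = εσA T⁴.
Radiating area A = 4πr² = 1.702 m².
T⁴ = P/(εσA) = 0.888/(0.44·5.67×10⁻⁸·1.702) = 2.092×10⁷ K⁴.
T = (2.092×10⁷)^(1/4).

T ≈ 67.6 K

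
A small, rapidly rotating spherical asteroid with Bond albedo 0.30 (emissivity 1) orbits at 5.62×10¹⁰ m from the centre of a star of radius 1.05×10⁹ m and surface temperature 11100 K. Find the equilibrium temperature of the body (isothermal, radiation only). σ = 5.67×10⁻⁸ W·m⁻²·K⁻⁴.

T ≈ 981 K

The star's surface emits σT_*⁴; at distance d the flux is S = σT_*⁴(R_*/d)².
S = 5.67×10⁻⁸·(11100)⁴·(1.05×10⁹/5.62×10¹⁰)² = 3.005×10⁵ W/m².
For an isothermal sphere T⁴ = (1−a)S/(4σ) = 9.273×10¹¹ K⁴.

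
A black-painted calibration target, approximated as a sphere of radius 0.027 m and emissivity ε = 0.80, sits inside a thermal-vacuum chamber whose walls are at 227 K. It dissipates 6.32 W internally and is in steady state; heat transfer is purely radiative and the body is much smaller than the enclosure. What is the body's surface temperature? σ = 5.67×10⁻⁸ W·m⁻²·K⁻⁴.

For a small grey body in a large enclosure, net radiated power = εσA(T⁴ − T_w⁴).
Steady state: P = εσA(T⁴ − T_w⁴) with A = 4πr² = 0.009161 m².
T⁴ = P/(εσA) + T_w⁴ = 6.32/(0.80·5.67×10⁻⁸·0.009161) + (227)⁴
    = 1.521×10¹⁰ + 2.655×10⁹ = 1.786×10¹⁰ K⁴.

T ≈ 366 K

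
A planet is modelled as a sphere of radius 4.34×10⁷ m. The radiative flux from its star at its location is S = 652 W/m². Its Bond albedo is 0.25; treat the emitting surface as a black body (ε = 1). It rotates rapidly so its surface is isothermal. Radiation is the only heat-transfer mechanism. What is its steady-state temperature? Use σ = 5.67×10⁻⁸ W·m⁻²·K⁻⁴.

T ≈ 215 K

At equilibrium, absorbed power = emitted power.
Absorbing cross-section = πr² = 5.917×10¹⁵ m²; emitting surface = 4πr² = 2.367×10¹⁶ m² (ratio 4).
(1−a)S·A_cross = εσ·A_surf·T⁴  ⇒  T⁴ = (1−a)S/(4σ).
T⁴ = 0.750·652/(4·5.67×10⁻⁸) = 2.156×10⁹ K⁴.
T = (2.156×10⁹)^(1/4).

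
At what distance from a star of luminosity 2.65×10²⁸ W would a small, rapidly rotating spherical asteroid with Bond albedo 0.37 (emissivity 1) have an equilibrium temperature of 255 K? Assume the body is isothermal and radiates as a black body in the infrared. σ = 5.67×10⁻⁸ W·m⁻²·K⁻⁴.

d ≈ 1.18×10¹² m

For an isothermal black-emitting sphere, (1−a)S·πr² = σ·4πr²·T⁴ ⇒ S = 4σT⁴/(1−a).
S = 4·5.67×10⁻⁸·(255)⁴/0.630 = 1522 W/m².
Flux falls as S = L/(4πd²), so d = √(L/(4πS)) = √(2.65×10²⁸/(4π·1522)).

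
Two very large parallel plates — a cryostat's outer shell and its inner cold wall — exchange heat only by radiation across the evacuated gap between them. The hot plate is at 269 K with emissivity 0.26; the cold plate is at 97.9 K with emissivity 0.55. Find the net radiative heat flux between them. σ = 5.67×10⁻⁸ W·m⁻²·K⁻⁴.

For two infinite grey parallel plates, q = σ(T₁⁴ − T₂⁴)/(1/ε₁ + 1/ε₂ − 1).
T₁⁴ − T₂⁴ = 5.236×10⁹ − 9.186×10⁷ = 5.144×10⁹ K⁴.
1/ε₁ + 1/ε₂ − 1 = 3.846 + 1.818 − 1 = 4.664.
q = 5.67×10⁻⁸ × 5.144×10⁹ / 4.664.

q ≈ 62.5 W/m²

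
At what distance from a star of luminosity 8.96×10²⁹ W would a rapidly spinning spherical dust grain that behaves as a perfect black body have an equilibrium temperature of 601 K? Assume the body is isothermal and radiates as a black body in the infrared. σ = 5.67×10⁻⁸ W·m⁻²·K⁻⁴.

d ≈ 1.55×10¹² m

For an isothermal black-emitting sphere, (1−a)S·πr² = σ·4πr²·T⁴ ⇒ S = 4σT⁴/(1−a).
S = 4·5.67×10⁻⁸·(601)⁴/1.00 = 29590 W/m².
Flux falls as S = L/(4πd²), so d = √(L/(4πS)) = √(8.96×10²⁹/(4π·29590)).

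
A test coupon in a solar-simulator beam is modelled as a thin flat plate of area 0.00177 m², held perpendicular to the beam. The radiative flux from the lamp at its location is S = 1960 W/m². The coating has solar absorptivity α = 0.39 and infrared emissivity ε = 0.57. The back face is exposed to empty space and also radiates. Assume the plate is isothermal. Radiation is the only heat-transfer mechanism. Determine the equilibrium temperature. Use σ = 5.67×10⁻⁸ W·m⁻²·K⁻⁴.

At equilibrium, absorbed power = emitted power.
Absorbing cross-section = A = 0.001770 m²; emitting surface = 2A = 0.003540 m² (ratio 2).
αS·A_cross = εσ·A_surf·T⁴  ⇒  T⁴ = αS/(ε·2σ).
T⁴ = 0.390·1960/(0.57·2·5.67×10⁻⁸) = 1.183×10¹⁰ K⁴.
T = (1.183×10¹⁰)^(1/4).

T ≈ 330 K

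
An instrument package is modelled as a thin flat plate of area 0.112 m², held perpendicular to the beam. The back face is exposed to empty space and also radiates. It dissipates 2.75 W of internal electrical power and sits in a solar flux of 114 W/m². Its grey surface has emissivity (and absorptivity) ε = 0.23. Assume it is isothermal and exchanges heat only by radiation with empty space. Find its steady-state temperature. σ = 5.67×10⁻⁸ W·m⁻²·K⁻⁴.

T ≈ 210 K

At steady state, absorbed solar power + internal power = radiated power.
Absorbed: α·S·A_cross = 0.23·114·0.1120 = 2.937 W (cross-section A).
Total input = 2.937 + 2.75 = 5.687 W.
Radiated: εσ·A_surf·T⁴ with A_surf = 2A = 0.2240 m².
T⁴ = 5.687/(0.23·5.67×10⁻⁸·0.2240) = 1.947×10⁹ K⁴.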